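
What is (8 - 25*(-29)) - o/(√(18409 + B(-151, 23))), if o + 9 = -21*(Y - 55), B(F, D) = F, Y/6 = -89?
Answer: 733 - 2060*√18258/3043 ≈ 641.53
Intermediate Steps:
Y = -534 (Y = 6*(-89) = -534)
o = 12360 (o = -9 - 21*(-534 - 55) = -9 - 21*(-589) = -9 + 12369 = 12360)
(8 - 25*(-29)) - o/(√(18409 + B(-151, 23))) = (8 - 25*(-29)) - 12360/(√(18409 - 151)) = (8 + 725) - 12360/(√18258) = 733 - 12360*√18258/18258 = 733 - 2060*√18258/3043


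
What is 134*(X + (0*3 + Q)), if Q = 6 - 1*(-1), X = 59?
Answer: 8844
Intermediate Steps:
Q = 7 (Q = 6 + 1 = 7)
134*(X + (0*3 + Q)) = 134*(59 + (0*3 + 7)) = 134*(59 + (0 + 7)) = 134*(59 + 7) = 134*66 = 8844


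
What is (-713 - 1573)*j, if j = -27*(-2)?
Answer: -123444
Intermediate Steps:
j = 54
(-713 - 1573)*j = (-713 - 1573)*54 = -2286*54 = -123444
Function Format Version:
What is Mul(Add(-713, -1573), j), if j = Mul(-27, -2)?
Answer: -123444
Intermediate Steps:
j = 54
Mul(Add(-713, -1573), j) = Mul(Add(-713, -1573), 54) = Mul(-2286, 54) = -123444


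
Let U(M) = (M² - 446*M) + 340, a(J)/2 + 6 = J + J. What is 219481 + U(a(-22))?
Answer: 274421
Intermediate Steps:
a(J) = -12 + 4*J (a(J) = -12 + 2*(J + J) = -12 + 2*(2*J) = -12 + 4*J)
U(M) = 340 + M² - 446*M
219481 + U(a(-22)) = 219481 + (340 + (-12 + 4*(-22))² - 446*(-12 + 4*(-22))) = 219481 + (340 + (-12 - 88)² - 446*(-12 - 88)) = 219481 + (340 + (-100)² - 446*(-100)) = 219481 + (340 + 10000 + 44600) = 219481 + 54940 = 274421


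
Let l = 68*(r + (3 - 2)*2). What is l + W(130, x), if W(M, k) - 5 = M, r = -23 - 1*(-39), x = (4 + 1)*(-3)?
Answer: 1359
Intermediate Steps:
x = -15 (x = 5*(-3) = -15)
r = 16 (r = -23 + 39 = 16)
W(M, k) = 5 + M
l = 1224 (l = 68*(16 + (3 - 2)*2) = 68*(16 + 1*2) = 68*(16 + 2) = 68*18 = 1224)
l + W(130, x) = 1224 + (5 + 130) = 1224 + 135 = 1359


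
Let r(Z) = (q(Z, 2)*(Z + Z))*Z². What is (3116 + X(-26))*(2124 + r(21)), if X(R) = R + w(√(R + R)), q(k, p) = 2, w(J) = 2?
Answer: 121107456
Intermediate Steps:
X(R) = 2 + R (X(R) = R + 2 = 2 + R)
r(Z) = 4*Z³ (r(Z) = (2*(Z + Z))*Z² = (2*(2*Z))*Z² = (4*Z)*Z² = 4*Z³)
(3116 + X(-26))*(2124 + r(21)) = (3116 + (2 - 26))*(2124 + 4*21³) = (3116 - 24)*(2124 + 4*9261) = 3092*(2124 + 37044) = 3092*39168 = 121107456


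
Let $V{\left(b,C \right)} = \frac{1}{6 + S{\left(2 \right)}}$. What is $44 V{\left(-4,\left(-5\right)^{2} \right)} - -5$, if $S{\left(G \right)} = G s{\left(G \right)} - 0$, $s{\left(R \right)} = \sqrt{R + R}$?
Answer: $\frac{47}{5} \approx 9.4$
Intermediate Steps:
$s{\left(R \right)} = \sqrt{2} \sqrt{R}$ ($s{\left(R \right)} = \sqrt{2 R} = \sqrt{2} \sqrt{R}$)
$S{\left(G \right)} = \sqrt{2} G^{\frac{3}{2}}$ ($S{\left(G \right)} = G \sqrt{2} \sqrt{G} - 0 = \sqrt{2} G^{\frac{3}{2}} + 0 = \sqrt{2} G^{\frac{3}{2}}$)
$V{\left(b,C \right)} = \frac{1}{10}$ ($V{\left(b,C \right)} = \frac{1}{6 + \sqrt{2} \cdot 2^{\frac{3}{2}}} = \frac{1}{6 + \sqrt{2} \cdot 2 \sqrt{2}} = \frac{1}{6 + 4} = \frac{1}{10}$)
$44 V{\left(-4,\left(-5\right)^{2} \right)} - -5 = 44 \cdot \frac{1}{10} - -5 = \frac{22}{5} + \left(-18 + 23\right) = \frac{22}{5} + 5 = \frac{47}{5}$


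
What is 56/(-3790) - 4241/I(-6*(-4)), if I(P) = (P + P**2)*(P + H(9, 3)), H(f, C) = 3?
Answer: -1698059/6139800 ≈ -0.27657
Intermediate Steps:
I(P) = (3 + P)*(P + P**2) (I(P) = (P + P**2)*(P + 3) = (P + P**2)*(3 + P) = (3 + P)*(P + P**2))
56/(-3790) - 4241/I(-6*(-4)) = 56/(-3790) - 4241*1/(24*(3 + (-6*(-4))**2 + 4*(-6*(-4)))) = 56*(-1/3790) - 4241*1/(24*(3 + 24**2 + 4*24)) = -28/1895 - 4241*1/(24*(3 + 576 + 96)) = -28/1895 - 4241/(24*675) = -28/1895 - 4241/16200 = -1698059/6139800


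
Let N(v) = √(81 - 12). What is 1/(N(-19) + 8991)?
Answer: 2997/26946004 - √69/80838012 ≈ 0.00011112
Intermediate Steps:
N(v) = √69
1/(N(-19) + 8991) = 1/(√69 + 8991) = 1/(8991 + √69)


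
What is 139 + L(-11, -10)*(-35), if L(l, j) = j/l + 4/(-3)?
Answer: 5077/33 ≈ 153.85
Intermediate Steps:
L(l, j) = -4/3 + j/l (L(l, j) = j/l + 4*(-⅓) = j/l - 4/3 = -4/3 + j/l)
139 + L(-11, -10)*(-35) = 139 + (-4/3 - 10/(-11))*(-35) = 139 + (-4/3 - 10*(-1/11))*(-35) = 139 + (-4/3 + 10/11)*(-35) = 139 - 14/33*(-35) = 139 + 490/33 = 5077/33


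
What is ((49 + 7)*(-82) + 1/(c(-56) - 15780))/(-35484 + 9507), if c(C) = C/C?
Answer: 72457169/409891083 ≈ 0.17677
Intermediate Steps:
c(C) = 1
((49 + 7)*(-82) + 1/(c(-56) - 15780))/(-35484 + 9507) = ((49 + 7)*(-82) + 1/(1 - 15780))/(-35484 + 9507) = (56*(-82) + 1/(-15779))/(-25977) = (-4592 - 1/15779)*(-1/25977) = -72457169/15779*(-1/25977) = 72457169/409891083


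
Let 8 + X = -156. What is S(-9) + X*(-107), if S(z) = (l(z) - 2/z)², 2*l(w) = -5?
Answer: 5687233/324 ≈ 17553.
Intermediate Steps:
X = -164 (X = -8 - 156 = -164)
l(w) = -5/2 (l(w) = (½)*(-5) = -5/2)
S(z) = (-5/2 - 2/z)²
S(-9) + X*(-107) = (¼)*(4 + 5*(-9))²/(-9)² - 164*(-107) = (¼)*(1/81)*(4 - 45)² + 17548 = (¼)*(1/81)*(-41)² + 17548 = (¼)*(1/81)*1681 + 17548 = 1681/324 + 17548 = 5687233/324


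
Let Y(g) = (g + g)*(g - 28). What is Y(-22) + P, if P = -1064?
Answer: 1136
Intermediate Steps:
Y(g) = 2*g*(-28 + g) (Y(g) = (2*g)*(-28 + g) = 2*g*(-28 + g))
Y(-22) + P = 2*(-22)*(-28 - 22) - 1064 = 2*(-22)*(-50) - 1064 = 2200 - 1064 = 1136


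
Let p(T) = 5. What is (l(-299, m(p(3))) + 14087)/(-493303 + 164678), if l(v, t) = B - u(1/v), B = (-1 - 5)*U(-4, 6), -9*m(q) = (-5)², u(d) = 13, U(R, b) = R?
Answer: -14098/328625 ≈ -0.042900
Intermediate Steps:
m(q) = -25/9 (m(q) = -⅑*(-5)² = -⅑*25 = -25/9)
B = 24 (B = (-1 - 5)*(-4) = -6*(-4) = 24)
l(v, t) = 11 (l(v, t) = 24 - 1*13 = 24 - 13 = 11)
(l(-299, m(p(3))) + 14087)/(-493303 + 164678) = (11 + 14087)/(-493303 + 164678) = 14098/(-328625) = 14098*(-1/328625) = -14098/328625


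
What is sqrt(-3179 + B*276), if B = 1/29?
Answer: I*sqrt(2665535)/29 ≈ 56.298*I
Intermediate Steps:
B = 1/29 ≈ 0.034483
sqrt(-3179 + B*276) = sqrt(-3179 + (1/29)*276) = sqrt(-3179 + 276/29) = sqrt(-91915/29) = I*sqrt(2665535)/29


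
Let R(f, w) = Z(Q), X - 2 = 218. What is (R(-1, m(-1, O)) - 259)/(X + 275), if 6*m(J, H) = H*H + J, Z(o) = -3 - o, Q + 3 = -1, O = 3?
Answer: -86/165 ≈ -0.52121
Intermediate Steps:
X = 220 (X = 2 + 218 = 220)
Q = -4 (Q = -3 - 1 = -4)
m(J, H) = J/6 + H**2/6 (m(J, H) = (H*H + J)/6 = (H**2 + J)/6 = (J + H**2)/6 = J/6 + H**2/6)
R(f, w) = 1 (R(f, w) = -3 - 1*(-4) = -3 + 4 = 1)
(R(-1, m(-1, O)) - 259)/(X + 275) = (1 - 259)/(220 + 275) = -258/495 = -258*1/495 = -86/165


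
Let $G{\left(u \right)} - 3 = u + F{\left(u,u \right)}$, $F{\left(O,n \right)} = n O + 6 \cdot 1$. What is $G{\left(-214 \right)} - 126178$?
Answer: $-80587$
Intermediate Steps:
$F{\left(O,n \right)} = 6 + O n$ ($F{\left(O,n \right)} = O n + 6 = 6 + O n$)
$G{\left(u \right)} = 9 + u + u^{2}$ ($G{\left(u \right)} = 3 + \left(u + \left(6 + u u\right)\right) = 3 + \left(u + \left(6 + u^{2}\right)\right) = 3 + \left(6 + u + u^{2}\right) = 9 + u + u^{2}$)
$G{\left(-214 \right)} - 126178 = \left(9 - 214 + \left(-214\right)^{2}\right) - 126178 = \left(9 - 214 + 45796\right) - 126178 = 45591 - 126178 = -80587$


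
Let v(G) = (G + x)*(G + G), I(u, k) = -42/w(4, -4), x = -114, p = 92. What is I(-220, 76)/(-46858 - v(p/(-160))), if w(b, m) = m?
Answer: -2800/12530603 ≈ -0.00022345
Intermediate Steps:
I(u, k) = 21/2 (I(u, k) = -42/(-4) = -42*(-1/4) = 21/2)
v(G) = 2*G*(-114 + G) (v(G) = (G - 114)*(G + G) = (-114 + G)*(2*G) = 2*G*(-114 + G))
I(-220, 76)/(-46858 - v(p/(-160))) = 21/(2*(-46858 - 2*92/(-160)*(-114 + 92/(-160)))) = 21/(2*(-46858 - 2*92*(-1/160)*(-114 + 92*(-1/160)))) = 21/(2*(-46858 - 2*(-23)*(-114 - 23/40)/40)) = 21/(2*(-46858 - 2*(-23)*(-4583)/(40*40))) = 21/(2*(-46858 - 1*105409/800)) = 21/(2*(-46858 - 105409/800)) = 21/(2*(-37591809/800)) = (21/2)*(-800/37591809) = -2800/12530603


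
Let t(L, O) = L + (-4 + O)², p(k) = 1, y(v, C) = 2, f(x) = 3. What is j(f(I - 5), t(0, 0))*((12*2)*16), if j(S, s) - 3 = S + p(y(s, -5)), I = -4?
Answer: 2688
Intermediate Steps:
j(S, s) = 4 + S (j(S, s) = 3 + (S + 1) = 3 + (1 + S) = 4 + S)
j(f(I - 5), t(0, 0))*((12*2)*16) = (4 + 3)*((12*2)*16) = 7*(24*16) = 7*384 = 2688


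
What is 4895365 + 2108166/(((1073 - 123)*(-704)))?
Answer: 1637009001917/334400 ≈ 4.8954e+6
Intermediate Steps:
4895365 + 2108166/(((1073 - 123)*(-704))) = 4895365 + 2108166/((950*(-704))) = 4895365 + 2108166/(-668800) = 4895365 + 2108166*(-1/668800) = 4895365 - 1054083/334400 = 1637009001917/334400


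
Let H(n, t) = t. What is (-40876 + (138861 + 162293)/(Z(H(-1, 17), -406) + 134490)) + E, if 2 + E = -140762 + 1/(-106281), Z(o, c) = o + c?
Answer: -2588771818710667/14252388381 ≈ -1.8164e+5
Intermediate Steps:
Z(o, c) = c + o
E = -14960538685/106281 (E = -2 + (-140762 + 1/(-106281)) = -2 + (-140762 - 1/106281) = -2 - 14960326123/106281 = -14960538685/106281 ≈ -1.4076e+5)
(-40876 + (138861 + 162293)/(Z(H(-1, 17), -406) + 134490)) + E = (-40876 + (138861 + 162293)/((-406 + 17) + 134490)) - 14960538685/106281 = (-40876 + 301154/(-389 + 134490)) - 14960538685/106281 = (-40876 + 301154/134101) - 14960538685/106281 = -5481211322/134101 - 14960538685/106281 = -2588771818710667/14252388381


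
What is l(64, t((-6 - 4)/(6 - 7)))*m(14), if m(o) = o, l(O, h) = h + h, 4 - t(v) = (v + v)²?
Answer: -11088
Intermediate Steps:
t(v) = 4 - 4*v² (t(v) = 4 - (v + v)² = 4 - (2*v)² = 4 - 4*v²)
l(O, h) = 2*h
l(64, t((-6 - 4)/(6 - 7)))*m(14) = (2*(4 - 4*(-6 - 4)²/(6 - 7)²))*14 = (2*(4 - 4*(-10/(-1))²))*14 = (2*(4 - 4*(-10*(-1))²))*14 = (2*(4 - 4*10²))*14 = (2*(4 - 4*100))*14 = (2*(4 - 400))*14 = (2*(-396))*14 = -792*14 = -11088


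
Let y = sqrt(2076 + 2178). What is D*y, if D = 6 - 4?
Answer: 2*sqrt(4254) ≈ 130.45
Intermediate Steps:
D = 2
y = sqrt(4254) ≈ 65.223
D*y = 2*sqrt(4254)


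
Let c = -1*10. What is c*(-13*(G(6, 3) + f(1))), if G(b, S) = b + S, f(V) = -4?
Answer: 650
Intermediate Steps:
c = -10
G(b, S) = S + b
c*(-13*(G(6, 3) + f(1))) = -(-130)*((3 + 6) - 4) = -(-130)*(9 - 4) = -(-130)*5 = -10*(-65) = 650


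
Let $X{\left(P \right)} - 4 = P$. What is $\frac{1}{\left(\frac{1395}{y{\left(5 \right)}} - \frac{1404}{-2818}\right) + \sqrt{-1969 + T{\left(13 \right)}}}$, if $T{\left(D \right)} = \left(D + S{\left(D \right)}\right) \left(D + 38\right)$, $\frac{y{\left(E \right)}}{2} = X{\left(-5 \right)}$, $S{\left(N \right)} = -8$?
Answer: $- \frac{5534977518}{3871500237337} - \frac{7941124 i \sqrt{1714}}{3871500237337} \approx -0.0014297 - 8.492 \cdot 10^{-5} i$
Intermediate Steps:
$X{\left(P \right)} = 4 + P$
$y{\left(E \right)} = -2$ ($y{\left(E \right)} = 2 \left(4 - 5\right) = 2 \left(-1\right) = -2$)
$T{\left(D \right)} = \left(-8 + D\right) \left(38 + D\right)$ ($T{\left(D \right)} = \left(D - 8\right) \left(D + 38\right) = \left(-8 + D\right) \left(38 + D\right)$)
$\frac{1}{\left(\frac{1395}{y{\left(5 \right)}} - \frac{1404}{-2818}\right) + \sqrt{-1969 + T{\left(13 \right)}}} = \frac{1}{\left(\frac{1395}{-2} - \frac{1404}{-2818}\right) + \sqrt{-1969 + \left(-304 + 13^{2} + 30 \cdot 13\right)}} = \frac{1}{\left(1395 \left(- \frac{1}{2}\right) - - \frac{702}{1409}\right) + \sqrt{-1969 + \left(-304 + 169 + 390\right)}} = \frac{1}{\left(- \frac{1395}{2} + \frac{702}{1409}\right) + \sqrt{-1969 + 255}} = \frac{1}{- \frac{1964151}{2818} + \sqrt{-1714}} = \frac{1}{- \frac{1964151}{2818} + i \sqrt{1714}}$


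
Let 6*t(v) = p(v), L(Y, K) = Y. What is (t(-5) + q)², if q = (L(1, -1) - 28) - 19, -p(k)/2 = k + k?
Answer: 16384/9 ≈ 1820.4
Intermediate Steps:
p(k) = -4*k (p(k) = -2*(k + k) = -4*k)
t(v) = -2*v/3 (t(v) = (-4*v)/6 = -2*v/3)
q = -46 (q = (1 - 28) - 19 = -27 - 19 = -46)
(t(-5) + q)² = (-⅔*(-5) - 46)² = (10/3 - 46)² = (-128/3)² = 16384/9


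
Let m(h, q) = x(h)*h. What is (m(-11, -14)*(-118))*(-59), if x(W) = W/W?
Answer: -76582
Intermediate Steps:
x(W) = 1
m(h, q) = h (m(h, q) = 1*h = h)
(m(-11, -14)*(-118))*(-59) = -11*(-118)*(-59) = 1298*(-59) = -76582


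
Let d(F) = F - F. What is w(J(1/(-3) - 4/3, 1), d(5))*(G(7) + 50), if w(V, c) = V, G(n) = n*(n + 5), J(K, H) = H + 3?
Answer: 536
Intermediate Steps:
J(K, H) = 3 + H
G(n) = n*(5 + n)
d(F) = 0
w(J(1/(-3) - 4/3, 1), d(5))*(G(7) + 50) = (3 + 1)*(7*(5 + 7) + 50) = 4*(7*12 + 50) = 4*(84 + 50) = 4*134 = 536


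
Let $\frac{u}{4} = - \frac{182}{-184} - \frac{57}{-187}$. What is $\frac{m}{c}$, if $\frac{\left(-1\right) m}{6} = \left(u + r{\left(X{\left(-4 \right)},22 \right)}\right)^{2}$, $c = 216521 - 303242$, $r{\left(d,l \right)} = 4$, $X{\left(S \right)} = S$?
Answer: $\frac{3114972450}{534739059107} \approx 0.0058252$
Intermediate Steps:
$u = \frac{22261}{4301}$ ($u = 4 \left(- \frac{182}{-184} - \frac{57}{-187}\right) = 4 \left(\left(-182\right) \left(- \frac{1}{184}\right) - - \frac{57}{187}\right) = 4 \left(\frac{91}{92} + \frac{57}{187}\right) = 4 \cdot \frac{22261}{17204} = \frac{22261}{4301} \approx 5.1758$)
$c = -86721$ ($c = 216521 - 303242 = -86721$)
$m = - \frac{9344917350}{18498601}$ ($m = - 6 \left(\frac{22261}{4301} + 4\right)^{2} = - 6 \left(\frac{39465}{4301}\right)^{2} = \left(-6\right) \frac{1557486225}{18498601} = - \frac{9344917350}{18498601} \approx -505.17$)
$\frac{m}{c} = - \frac{9344917350}{18498601 \left(-86721\right)} = \left(- \frac{9344917350}{18498601}\right) \left(- \frac{1}{86721}\right) = \frac{3114972450}{534739059107}$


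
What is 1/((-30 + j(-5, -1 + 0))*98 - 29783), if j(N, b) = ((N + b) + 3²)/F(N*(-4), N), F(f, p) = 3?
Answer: -1/32625 ≈ -3.0651e-5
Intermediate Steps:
j(N, b) = 3 + N/3 + b/3 (j(N, b) = ((N + b) + 3²)/3 = ((N + b) + 9)*(⅓) = (9 + N + b)*(⅓) = 3 + N/3 + b/3)
1/((-30 + j(-5, -1 + 0))*98 - 29783) = 1/((-30 + (3 + (⅓)*(-5) + (-1 + 0)/3))*98 - 29783) = 1/((-30 + (3 - 5/3 + (⅓)*(-1)))*98 - 29783) = 1/((-30 + (3 - 5/3 - ⅓))*98 - 29783) = 1/((-30 + 1)*98 - 29783) = 1/(-29*98 - 29783) = 1/(-2842 - 29783) = 1/(-32625) = -1/32625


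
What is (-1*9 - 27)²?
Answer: 1296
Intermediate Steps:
(-1*9 - 27)² = (-9 - 27)² = (-36)² = 1296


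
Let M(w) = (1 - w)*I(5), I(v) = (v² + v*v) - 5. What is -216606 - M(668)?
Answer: -186591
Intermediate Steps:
I(v) = -5 + 2*v² (I(v) = (v² + v²) - 5 = 2*v² - 5 = -5 + 2*v²)
M(w) = 45 - 45*w (M(w) = (1 - w)*(-5 + 2*5²) = (1 - w)*(-5 + 2*25) = (1 - w)*(-5 + 50) = (1 - w)*45 = 45 - 45*w)
-216606 - M(668) = -216606 - (45 - 45*668) = -216606 - (45 - 30060) = -216606 - 1*(-30015) = -216606 + 30015 = -186591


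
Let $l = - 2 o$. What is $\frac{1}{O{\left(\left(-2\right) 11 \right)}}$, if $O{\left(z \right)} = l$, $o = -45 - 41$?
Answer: $\frac{1}{172} \approx 0.005814$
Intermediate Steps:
$o = -86$ ($o = -45 - 41 = -86$)
$l = 172$ ($l = \left(-2\right) \left(-86\right) = 172$)
$O{\left(z \right)} = 172$
$\frac{1}{O{\left(\left(-2\right) 11 \right)}} = \frac{1}{172}$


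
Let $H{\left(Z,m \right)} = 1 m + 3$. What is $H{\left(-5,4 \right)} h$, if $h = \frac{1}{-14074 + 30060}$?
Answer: $\frac{7}{15986} \approx 0.00043788$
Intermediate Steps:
$H{\left(Z,m \right)} = 3 + m$ ($H{\left(Z,m \right)} = m + 3 = 3 + m$)
$h = \frac{1}{15986} \approx 6.2555 \cdot 10^{-5}$
$H{\left(-5,4 \right)} h = \left(3 + 4\right) \frac{1}{15986} = 7 \cdot \frac{1}{15986} = \frac{7}{15986}$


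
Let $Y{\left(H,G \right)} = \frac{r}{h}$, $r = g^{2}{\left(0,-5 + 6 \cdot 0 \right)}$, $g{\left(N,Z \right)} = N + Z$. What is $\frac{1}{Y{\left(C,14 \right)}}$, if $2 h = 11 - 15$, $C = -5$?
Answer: $- \frac{2}{25} \approx -0.08$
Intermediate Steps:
$h = -2$ ($h = \frac{11 - 15}{2} = \frac{1}{2} \left(-4\right) = -2$)
$r = 25$ ($r = \left(0 + \left(-5 + 6 \cdot 0\right)\right)^{2} = \left(0 + \left(-5 + 0\right)\right)^{2} = \left(0 - 5\right)^{2} = \left(-5\right)^{2} = 25$)
$Y{\left(H,G \right)} = - \frac{25}{2}$ ($Y{\left(H,G \right)} = \frac{25}{-2} = 25 \left(- \frac{1}{2}\right) = - \frac{25}{2}$)
$\frac{1}{Y{\left(C,14 \right)}} = \frac{1}{- \frac{25}{2}} = - \frac{2}{25}$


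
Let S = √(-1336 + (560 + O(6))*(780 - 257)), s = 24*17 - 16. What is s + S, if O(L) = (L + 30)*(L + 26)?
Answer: 392 + 2*√223510 ≈ 1337.5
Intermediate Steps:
O(L) = (26 + L)*(30 + L) (O(L) = (30 + L)*(26 + L) = (26 + L)*(30 + L))
s = 392 (s = 408 - 16 = 392)
S = 2*√223510 (S = √(-1336 + (560 + (780 + 6² + 56*6))*(780 - 257)) = √(-1336 + (560 + (780 + 36 + 336))*523) = √(-1336 + (560 + 1152)*523) = √(-1336 + 1712*523) = √(-1336 + 895376) = √894040 = 2*√223510 ≈ 945.54)
s + S = 392 + 2*√223510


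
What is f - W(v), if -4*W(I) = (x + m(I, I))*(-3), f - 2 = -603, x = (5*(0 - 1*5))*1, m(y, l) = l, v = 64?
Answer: -2521/4 ≈ -630.25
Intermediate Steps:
x = -25 (x = (5*(0 - 5))*1 = (5*(-5))*1 = -25*1 = -25)
f = -601 (f = 2 - 603 = -601)
W(I) = -75/4 + 3*I/4 (W(I) = -(-25 + I)*(-3)/4 = -(75 - 3*I)/4 = -75/4 + 3*I/4)
f - W(v) = -601 - (-75/4 + (3/4)*64) = -601 - (-75/4 + 48) = -601 - 1*117/4 = -601 - 117/4 = -2521/4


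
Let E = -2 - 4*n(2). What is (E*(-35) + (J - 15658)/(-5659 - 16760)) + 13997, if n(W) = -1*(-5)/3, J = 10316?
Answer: 320604515/22419 ≈ 14301.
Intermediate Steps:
n(W) = 5/3 (n(W) = 5*(⅓) = 5/3)
E = -26/3 (E = -2 - 4*5/3 = -2 - 20/3 = -26/3 ≈ -8.6667)
(E*(-35) + (J - 15658)/(-5659 - 16760)) + 13997 = (-26/3*(-35) + (10316 - 15658)/(-5659 - 16760)) + 13997 = (910/3 - 5342/(-22419)) + 13997 = (910/3 - 5342*(-1/22419)) + 13997 = (910/3 + 5342/22419) + 13997 = 6805772/22419 + 13997 = 320604515/22419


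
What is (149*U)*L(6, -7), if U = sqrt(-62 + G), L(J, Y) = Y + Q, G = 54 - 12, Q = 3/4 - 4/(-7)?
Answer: -23691*I*sqrt(5)/14 ≈ -3783.9*I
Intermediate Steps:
Q = 37/28 (Q = 3*(1/4) - 4*(-1/7) = 3/4 + 4/7 = 37/28 ≈ 1.3214)
G = 42
L(J, Y) = 37/28 + Y (L(J, Y) = Y + 37/28 = 37/28 + Y)
U = 2*I*sqrt(5) (U = sqrt(-62 + 42) = sqrt(-20) = 2*I*sqrt(5) ≈ 4.4721*I)
(149*U)*L(6, -7) = (149*(2*I*sqrt(5)))*(37/28 - 7) = (298*I*sqrt(5))*(-159/28) = -23691*I*sqrt(5)/14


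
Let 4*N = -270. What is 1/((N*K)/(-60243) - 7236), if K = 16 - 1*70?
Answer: -20081/145307331 ≈ -0.00013820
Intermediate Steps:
N = -135/2 (N = (¼)*(-270) = -135/2 ≈ -67.500)
K = -54 (K = 16 - 70 = -54)
1/((N*K)/(-60243) - 7236) = 1/(-135/2*(-54)/(-60243) - 7236) = 1/(3645*(-1/60243) - 7236) = 1/(-1215/20081 - 7236) = 1/(-145307331/20081) = -20081/145307331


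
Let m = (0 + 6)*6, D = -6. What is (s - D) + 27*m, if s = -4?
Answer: 974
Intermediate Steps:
m = 36 (m = 6*6 = 36)
(s - D) + 27*m = (-4 - 1*(-6)) + 27*36 = (-4 + 6) + 972 = 2 + 972 = 974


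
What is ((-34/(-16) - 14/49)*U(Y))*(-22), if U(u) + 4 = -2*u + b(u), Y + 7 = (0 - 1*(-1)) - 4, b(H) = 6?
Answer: -12463/14 ≈ -890.21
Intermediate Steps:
Y = -10 (Y = -7 + ((0 - 1*(-1)) - 4) = -7 + ((0 + 1) - 4) = -7 + (1 - 4) = -7 - 3 = -10)
U(u) = 2 - 2*u (U(u) = -4 + (-2*u + 6) = -4 + (6 - 2*u) = 2 - 2*u)
((-34/(-16) - 14/49)*U(Y))*(-22) = ((-34/(-16) - 14/49)*(2 - 2*(-10)))*(-22) = ((-34*(-1/16) - 14*1/49)*(2 + 20))*(-22) = ((17/8 - 2/7)*22)*(-22) = ((103/56)*22)*(-22) = (1133/28)*(-22) = -12463/14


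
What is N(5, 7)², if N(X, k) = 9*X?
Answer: 2025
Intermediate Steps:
N(5, 7)² = (9*5)² = 45² = 2025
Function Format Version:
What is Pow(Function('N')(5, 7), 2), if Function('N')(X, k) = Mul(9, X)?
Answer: 2025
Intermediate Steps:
Pow(Function('N')(5, 7), 2) = Pow(Mul(9, 5), 2) = Pow(45, 2) = 2025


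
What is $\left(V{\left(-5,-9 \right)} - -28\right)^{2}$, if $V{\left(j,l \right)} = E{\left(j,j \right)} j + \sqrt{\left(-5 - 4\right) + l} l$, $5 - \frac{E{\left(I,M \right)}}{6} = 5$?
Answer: $\left(28 - 27 i \sqrt{2}\right)^{2} \approx -674.0 - 2138.3 i$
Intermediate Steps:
$E{\left(I,M \right)} = 0$ ($E{\left(I,M \right)} = 30 - 30 = 0$)
$V{\left(j,l \right)} = l \sqrt{-9 + l}$ ($V{\left(j,l \right)} = 0 j + \sqrt{\left(-5 - 4\right) + l} l = 0 + \sqrt{-9 + l} l = 0 + l \sqrt{-9 + l} = l \sqrt{-9 + l}$)
$\left(V{\left(-5,-9 \right)} - -28\right)^{2} = \left(- 9 \sqrt{-9 - 9} - -28\right)^{2} = \left(- 9 \sqrt{-18} + \left(-20 + 48\right)\right)^{2} = \left(- 9 \cdot 3 i \sqrt{2} + 28\right)^{2} = \left(- 27 i \sqrt{2} + 28\right)^{2} = \left(28 - 27 i \sqrt{2}\right)^{2}$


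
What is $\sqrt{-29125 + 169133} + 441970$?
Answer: $441970 + 2 \sqrt{35002} \approx 4.4234 \cdot 10^{5}$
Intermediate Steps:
$\sqrt{-29125 + 169133} + 441970 = \sqrt{140008} + 441970 = 2 \sqrt{35002} + 441970 = 441970 + 2 \sqrt{35002}$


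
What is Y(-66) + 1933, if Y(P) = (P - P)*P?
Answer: 1933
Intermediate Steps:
Y(P) = 0 (Y(P) = 0*P = 0)
Y(-66) + 1933 = 0 + 1933 = 1933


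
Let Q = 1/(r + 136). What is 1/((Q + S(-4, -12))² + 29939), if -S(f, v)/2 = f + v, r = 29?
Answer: 27225/842978236 ≈ 3.2296e-5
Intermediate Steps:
S(f, v) = -2*f - 2*v (S(f, v) = -2*(f + v) = -2*f - 2*v)
Q = 1/165 (Q = 1/(29 + 136) = 1/165 ≈ 0.0060606)
1/((Q + S(-4, -12))² + 29939) = 1/((1/165 + (-2*(-4) - 2*(-12)))² + 29939) = 1/((1/165 + (8 + 24))² + 29939) = 1/((1/165 + 32)² + 29939) = 1/((5281/165)² + 29939) = 1/(27888961/27225 + 29939) = 1/(842978236/27225) = 27225/842978236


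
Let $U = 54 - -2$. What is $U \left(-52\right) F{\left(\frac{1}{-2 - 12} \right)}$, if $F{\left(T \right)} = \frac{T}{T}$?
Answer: $-2912$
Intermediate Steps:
$F{\left(T \right)} = 1$
$U = 56$ ($U = 54 + 2 = 56$)
$U \left(-52\right) F{\left(\frac{1}{-2 - 12} \right)} = 56 \left(-52\right) 1 = \left(-2912\right) 1 = -2912$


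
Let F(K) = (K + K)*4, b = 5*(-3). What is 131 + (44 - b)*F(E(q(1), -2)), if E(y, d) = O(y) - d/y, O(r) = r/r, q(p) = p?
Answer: 1547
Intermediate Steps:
O(r) = 1
E(y, d) = 1 - d/y
b = -15
F(K) = 8*K (F(K) = (2*K)*4 = 8*K)
131 + (44 - b)*F(E(q(1), -2)) = 131 + (44 - 1*(-15))*(8*((1 - 1*(-2))/1)) = 131 + (44 + 15)*(8*(1*(1 + 2))) = 131 + 59*(8*(1*3)) = 131 + 59*(8*3) = 131 + 59*24 = 131 + 1416 = 1547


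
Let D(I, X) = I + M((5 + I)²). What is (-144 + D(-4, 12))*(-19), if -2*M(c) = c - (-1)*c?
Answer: 2831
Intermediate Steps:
M(c) = -c (M(c) = -(c - (-1)*c)/2 = -(c + c)/2 = -c)
D(I, X) = I - (5 + I)²
(-144 + D(-4, 12))*(-19) = (-144 + (-4 - (5 - 4)²))*(-19) = (-144 + (-4 - 1*1²))*(-19) = (-144 + (-4 - 1*1))*(-19) = (-144 + (-4 - 1))*(-19) = (-144 - 5)*(-19) = -149*(-19) = 2831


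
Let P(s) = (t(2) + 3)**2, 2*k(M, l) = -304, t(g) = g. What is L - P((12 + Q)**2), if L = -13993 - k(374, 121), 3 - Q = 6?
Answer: -13866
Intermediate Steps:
Q = -3 (Q = 3 - 1*6 = 3 - 6 = -3)
k(M, l) = -152 (k(M, l) = (1/2)*(-304) = -152)
P(s) = 25 (P(s) = (2 + 3)**2 = 5**2 = 25)
L = -13841 (L = -13993 - 1*(-152) = -13993 + 152 = -13841)
L - P((12 + Q)**2) = -13841 - 1*25 = -13841 - 25 = -13866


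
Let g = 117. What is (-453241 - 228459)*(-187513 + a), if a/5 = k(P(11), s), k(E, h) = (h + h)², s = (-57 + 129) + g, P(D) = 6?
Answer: -359192501900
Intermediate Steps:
s = 189 (s = (-57 + 129) + 117 = 72 + 117 = 189)
k(E, h) = 4*h² (k(E, h) = (2*h)² = 4*h²)
a = 714420 (a = 5*(4*189²) = 5*(4*35721) = 5*142884 = 714420)
(-453241 - 228459)*(-187513 + a) = (-453241 - 228459)*(-187513 + 714420) = -681700*526907 = -359192501900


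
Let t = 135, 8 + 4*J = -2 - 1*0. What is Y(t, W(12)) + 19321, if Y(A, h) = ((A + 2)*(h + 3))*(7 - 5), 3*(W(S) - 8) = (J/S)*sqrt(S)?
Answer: 22335 - 685*sqrt(3)/18 ≈ 22269.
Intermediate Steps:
J = -5/2 (J = -2 + (-2 - 1*0)/4 = -2 + (-2 + 0)/4 = -2 + (1/4)*(-2) = -2 - 1/2 = -5/2 ≈ -2.5000)
W(S) = 8 - 5/(6*sqrt(S)) (W(S) = 8 + ((-5/(2*S))*sqrt(S))/3 = 8 + (-5/(2*sqrt(S)))/3 = 8 - 5/(6*sqrt(S)))
Y(A, h) = 2*(2 + A)*(3 + h) (Y(A, h) = ((2 + A)*(3 + h))*2 = 2*(2 + A)*(3 + h))
Y(t, W(12)) + 19321 = (12 + 4*(8 - 5*sqrt(3)/36) + 6*135 + 2*135*(8 - 5*sqrt(3)/36)) + 19321 = (12 + 4*(8 - 5*sqrt(3)/36) + 810 + 2*135*(8 - 5*sqrt(3)/36)) + 19321 = (12 + (32 - 5*sqrt(3)/9) + 810 + (2160 - 75*sqrt(3)/2)) + 19321 = (3014 - 685*sqrt(3)/18) + 19321 = 22335 - 685*sqrt(3)/18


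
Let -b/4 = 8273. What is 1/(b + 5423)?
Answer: -1/27669 ≈ -3.6142e-5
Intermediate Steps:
b = -33092 (b = -4*8273 = -33092)
1/(b + 5423) = 1/(-33092 + 5423) = 1/(-27669) = -1/27669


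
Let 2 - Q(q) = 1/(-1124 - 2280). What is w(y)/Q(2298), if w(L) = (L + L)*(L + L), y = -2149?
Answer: 62881424816/6809 ≈ 9.2350e+6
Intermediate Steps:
Q(q) = 6809/3404 (Q(q) = 2 - 1/(-1124 - 2280) = 2 - 1/(-3404) = 2 - 1*(-1/3404) = 2 + 1/3404 = 6809/3404)
w(L) = 4*L² (w(L) = (2*L)*(2*L) = 4*L²)
w(y)/Q(2298) = (4*(-2149)²)/(6809/3404) = (4*4618201)*(3404/6809) = 18472804*(3404/6809) = 62881424816/6809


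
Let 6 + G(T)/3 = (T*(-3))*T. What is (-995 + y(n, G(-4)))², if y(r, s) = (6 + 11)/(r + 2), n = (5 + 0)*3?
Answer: 988036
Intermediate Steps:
n = 15 (n = 5*3 = 15)
G(T) = -18 - 9*T² (G(T) = -18 + 3*((T*(-3))*T) = -18 + 3*((-3*T)*T) = -18 + 3*(-3*T²) = -18 - 9*T²)
y(r, s) = 17/(2 + r)
(-995 + y(n, G(-4)))² = (-995 + 17/(2 + 15))² = (-995 + 17/17)² = (-995 + 17*(1/17))² = (-995 + 1)² = (-994)² = 988036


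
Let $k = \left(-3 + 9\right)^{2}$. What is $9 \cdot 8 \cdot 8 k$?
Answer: $20736$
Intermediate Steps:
$k = 36$ ($k = 6^{2} = 36$)
$9 \cdot 8 \cdot 8 k = 9 \cdot 8 \cdot 8 \cdot 36 = 72 \cdot 8 \cdot 36 = 576 \cdot 36 = 20736$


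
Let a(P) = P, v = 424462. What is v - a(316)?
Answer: 424146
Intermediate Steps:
v - a(316) = 424462 - 1*316 = 424462 - 316 = 424146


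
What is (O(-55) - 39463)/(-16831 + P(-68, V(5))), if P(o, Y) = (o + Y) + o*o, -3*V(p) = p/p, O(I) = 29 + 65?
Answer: 118107/36826 ≈ 3.2072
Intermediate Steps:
O(I) = 94
V(p) = -⅓ (V(p) = -p/(3*p) = -⅓*1 = -⅓)
P(o, Y) = Y + o + o² (P(o, Y) = (Y + o) + o² = Y + o + o²)
(O(-55) - 39463)/(-16831 + P(-68, V(5))) = (94 - 39463)/(-16831 + (-⅓ - 68 + (-68)²)) = -39369/(-16831 + (-⅓ - 68 + 4624)) = -39369/(-16831 + 13667/3) = -39369/(-36826/3) = -39369*(-3/36826) = 118107/36826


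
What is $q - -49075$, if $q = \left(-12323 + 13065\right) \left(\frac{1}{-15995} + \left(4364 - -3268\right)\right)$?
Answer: $\frac{13051963309}{2285} \approx 5.712 \cdot 10^{6}$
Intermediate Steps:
$q = \frac{12939826934}{2285}$ ($q = 742 \left(- \frac{1}{15995} + \left(4364 + 3268\right)\right) = 742 \left(- \frac{1}{15995} + 7632\right) = 742 \cdot \frac{122073839}{15995} = \frac{12939826934}{2285} \approx 5.6629 \cdot 10^{6}$)
$q - -49075 = \frac{12939826934}{2285} - -49075 = \frac{12939826934}{2285} + 49075 = \frac{13051963309}{2285}$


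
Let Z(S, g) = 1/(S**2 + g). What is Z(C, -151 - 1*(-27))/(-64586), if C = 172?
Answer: -1/1902703560 ≈ -5.2557e-10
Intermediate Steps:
Z(S, g) = 1/(g + S**2)
Z(C, -151 - 1*(-27))/(-64586) = 1/(((-151 - 1*(-27)) + 172**2)*(-64586)) = -1/64586/((-151 + 27) + 29584) = -1/64586/(-124 + 29584) = -1/64586/29460 = (1/29460)*(-1/64586) = -1/1902703560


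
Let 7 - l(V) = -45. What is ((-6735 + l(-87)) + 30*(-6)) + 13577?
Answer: 6714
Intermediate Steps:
l(V) = 52 (l(V) = 7 - 1*(-45) = 7 + 45 = 52)
((-6735 + l(-87)) + 30*(-6)) + 13577 = ((-6735 + 52) + 30*(-6)) + 13577 = (-6683 - 180) + 13577 = -6863 + 13577 = 6714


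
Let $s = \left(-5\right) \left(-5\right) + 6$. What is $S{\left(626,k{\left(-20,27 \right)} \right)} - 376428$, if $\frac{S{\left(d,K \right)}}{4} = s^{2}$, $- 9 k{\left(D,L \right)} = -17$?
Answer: $-372584$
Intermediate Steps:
$k{\left(D,L \right)} = \frac{17}{9}$ ($k{\left(D,L \right)} = \left(- \frac{1}{9}\right) \left(-17\right) = \frac{17}{9}$)
$s = 31$ ($s = 25 + 6 = 31$)
$S{\left(d,K \right)} = 3844$ ($S{\left(d,K \right)} = 4 \cdot 31^{2} = 4 \cdot 961 = 3844$)
$S{\left(626,k{\left(-20,27 \right)} \right)} - 376428 = 3844 - 376428 = -372584$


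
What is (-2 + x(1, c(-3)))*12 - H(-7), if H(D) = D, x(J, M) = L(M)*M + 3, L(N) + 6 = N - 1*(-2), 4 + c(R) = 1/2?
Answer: 334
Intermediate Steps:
c(R) = -7/2 (c(R) = -4 + 1/2 = -7/2)
L(N) = -4 + N (L(N) = -6 + (N - 1*(-2)) = -6 + (N + 2) = -6 + (2 + N) = -4 + N)
x(J, M) = 3 + M*(-4 + M) (x(J, M) = (-4 + M)*M + 3 = M*(-4 + M) + 3 = 3 + M*(-4 + M))
(-2 + x(1, c(-3)))*12 - H(-7) = (-2 + (3 - 7*(-4 - 7/2)/2))*12 - 1*(-7) = (-2 + (3 - 7/2*(-15/2)))*12 + 7 = (-2 + (3 + 105/4))*12 + 7 = (-2 + 117/4)*12 + 7 = (109/4)*12 + 7 = 327 + 7 = 334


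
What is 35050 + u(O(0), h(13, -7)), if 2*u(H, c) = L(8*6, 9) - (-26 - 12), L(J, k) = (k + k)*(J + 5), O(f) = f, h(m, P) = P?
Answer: 35546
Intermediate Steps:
L(J, k) = 2*k*(5 + J) (L(J, k) = (2*k)*(5 + J) = 2*k*(5 + J))
u(H, c) = 496 (u(H, c) = (2*9*(5 + 8*6) - (-26 - 12))/2 = (2*9*(5 + 48) - 1*(-38))/2 = (2*9*53 + 38)/2 = (954 + 38)/2 = (1/2)*992 = 496)
35050 + u(O(0), h(13, -7)) = 35050 + 496 = 35546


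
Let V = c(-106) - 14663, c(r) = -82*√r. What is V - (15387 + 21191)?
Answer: -51241 - 82*I*√106 ≈ -51241.0 - 844.24*I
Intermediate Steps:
V = -14663 - 82*I*√106 (V = -82*I*√106 - 14663 = -14663 - 82*I*√106 ≈ -14663.0 - 844.24*I)
V - (15387 + 21191) = (-14663 - 82*I*√106) - (15387 + 21191) = (-14663 - 82*I*√106) - 1*36578 = (-14663 - 82*I*√106) - 36578 = -51241 - 82*I*√106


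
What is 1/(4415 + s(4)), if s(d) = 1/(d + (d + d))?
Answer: 12/52981 ≈ 0.00022650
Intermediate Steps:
s(d) = 1/(3*d) (s(d) = 1/(d + 2*d) = 1/(3*d))
1/(4415 + s(4)) = 1/(4415 + (⅓)/4) = 1/(4415 + (⅓)*(¼)) = 1/(4415 + 1/12) = 1/(52981/12) = 12/52981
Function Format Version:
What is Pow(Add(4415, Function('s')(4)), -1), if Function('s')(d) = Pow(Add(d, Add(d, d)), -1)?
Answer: Rational(12, 52981) ≈ 0.00022650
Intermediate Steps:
Function('s')(d) = Mul(Rational(1, 3), Pow(d, -1)) (Function('s')(d) = Pow(Add(d, Mul(2, d)), -1) = Pow(Mul(3, d), -1) = Mul(Rational(1, 3), Pow(d, -1)))
Pow(Add(4415, Function('s')(4)), -1) = Pow(Add(4415, Mul(Rational(1, 3), Pow(4, -1))), -1) = Pow(Add(4415, Mul(Rational(1, 3), Rational(1, 4))), -1) = Pow(Add(4415, Rational(1, 12)), -1) = Pow(Rational(52981, 12), -1) = Rational(12, 52981)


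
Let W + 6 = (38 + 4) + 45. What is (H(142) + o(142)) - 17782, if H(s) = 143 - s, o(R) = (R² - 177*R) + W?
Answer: -22670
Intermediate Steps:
W = 81 (W = -6 + ((38 + 4) + 45) = -6 + (42 + 45) = -6 + 87 = 81)
o(R) = 81 + R² - 177*R (o(R) = (R² - 177*R) + 81 = 81 + R² - 177*R)
(H(142) + o(142)) - 17782 = ((143 - 1*142) + (81 + 142² - 177*142)) - 17782 = ((143 - 142) + (81 + 20164 - 25134)) - 17782 = (1 - 4889) - 17782 = -4888 - 17782 = -22670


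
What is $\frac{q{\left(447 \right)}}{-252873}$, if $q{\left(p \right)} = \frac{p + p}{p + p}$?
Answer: $- \frac{1}{252873} \approx -3.9546 \cdot 10^{-6}$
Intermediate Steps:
$q{\left(p \right)} = 1$ ($q{\left(p \right)} = \frac{2 p}{2 p} = 2 p \frac{1}{2 p} = 1$)
$\frac{q{\left(447 \right)}}{-252873} = 1 \frac{1}{-252873} = 1 \left(- \frac{1}{252873}\right) = - \frac{1}{252873}$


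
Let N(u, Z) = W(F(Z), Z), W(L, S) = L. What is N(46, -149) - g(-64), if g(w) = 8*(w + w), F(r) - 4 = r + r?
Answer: 730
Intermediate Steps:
F(r) = 4 + 2*r (F(r) = 4 + (r + r) = 4 + 2*r)
N(u, Z) = 4 + 2*Z
g(w) = 16*w (g(w) = 8*(2*w) = 16*w)
N(46, -149) - g(-64) = (4 + 2*(-149)) - 16*(-64) = (4 - 298) - 1*(-1024) = -294 + 1024 = 730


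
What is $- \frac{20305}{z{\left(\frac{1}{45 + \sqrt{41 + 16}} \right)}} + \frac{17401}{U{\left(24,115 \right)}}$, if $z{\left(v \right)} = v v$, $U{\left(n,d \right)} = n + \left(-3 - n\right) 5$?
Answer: $- \frac{4692543511}{111} - 1827450 \sqrt{57} \approx -5.6072 \cdot 10^{7}$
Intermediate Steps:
$U{\left(n,d \right)} = -15 - 4 n$ ($U{\left(n,d \right)} = n - \left(15 + 5 n\right) = -15 - 4 n$)
$z{\left(v \right)} = v^{2}$
$- \frac{20305}{z{\left(\frac{1}{45 + \sqrt{41 + 16}} \right)}} + \frac{17401}{U{\left(24,115 \right)}} = - \frac{20305}{\left(\frac{1}{45 + \sqrt{41 + 16}}\right)^{2}} + \frac{17401}{-15 - 96} = - \frac{20305}{\left(\frac{1}{45 + \sqrt{57}}\right)^{2}} + \frac{17401}{-15 - 96} = - \frac{20305}{\frac{1}{\left(45 + \sqrt{57}\right)^{2}}} + \frac{17401}{-111} = - 20305 \left(45 + \sqrt{57}\right)^{2} + 17401 \left(- \frac{1}{111}\right) = - 20305 \left(45 + \sqrt{57}\right)^{2} - \frac{17401}{111} = - \frac{17401}{111} - 20305 \left(45 + \sqrt{57}\right)^{2}$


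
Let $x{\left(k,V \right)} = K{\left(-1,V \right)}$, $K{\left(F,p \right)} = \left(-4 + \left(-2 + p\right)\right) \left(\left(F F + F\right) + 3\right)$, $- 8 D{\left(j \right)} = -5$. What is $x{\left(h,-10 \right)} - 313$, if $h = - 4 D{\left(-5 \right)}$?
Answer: $-361$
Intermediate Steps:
$D{\left(j \right)} = \frac{5}{8}$ ($D{\left(j \right)} = \left(- \frac{1}{8}\right) \left(-5\right) = \frac{5}{8}$)
$h = - \frac{5}{2}$ ($h = \left(-4\right) \frac{5}{8} = - \frac{5}{2} \approx -2.5$)
$K{\left(F,p \right)} = \left(-6 + p\right) \left(3 + F + F^{2}\right)$ ($K{\left(F,p \right)} = \left(-6 + p\right) \left(\left(F^{2} + F\right) + 3\right) = \left(-6 + p\right) \left(\left(F + F^{2}\right) + 3\right) = \left(-6 + p\right) \left(3 + F + F^{2}\right)$)
$x{\left(k,V \right)} = -18 + 3 V$ ($x{\left(k,V \right)} = -18 - -6 - 6 \left(-1\right)^{2} + 3 V - V + V \left(-1\right)^{2} = -18 + 6 - 6 + 3 V - V + V 1 = -18 + 6 - 6 + 3 V - V + V = -18 + 3 V$)
$x{\left(h,-10 \right)} - 313 = \left(-18 + 3 \left(-10\right)\right) - 313 = \left(-18 - 30\right) - 313 = -48 - 313 = -361$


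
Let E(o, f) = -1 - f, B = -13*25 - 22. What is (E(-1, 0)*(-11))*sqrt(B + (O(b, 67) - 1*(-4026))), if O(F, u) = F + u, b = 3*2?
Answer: 22*sqrt(938) ≈ 673.79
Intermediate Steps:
b = 6
B = -347 (B = -325 - 22 = -347)
(E(-1, 0)*(-11))*sqrt(B + (O(b, 67) - 1*(-4026))) = ((-1 - 1*0)*(-11))*sqrt(-347 + ((6 + 67) - 1*(-4026))) = ((-1 + 0)*(-11))*sqrt(-347 + (73 + 4026)) = (-1*(-11))*sqrt(-347 + 4099) = 11*sqrt(3752) = 11*(2*sqrt(938)) = 22*sqrt(938)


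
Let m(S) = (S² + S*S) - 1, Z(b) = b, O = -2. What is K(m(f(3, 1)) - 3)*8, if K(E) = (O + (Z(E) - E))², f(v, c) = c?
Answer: 32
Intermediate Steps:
m(S) = -1 + 2*S² (m(S) = (S² + S²) - 1 = 2*S² - 1 = -1 + 2*S²)
K(E) = 4 (K(E) = (-2 + (E - E))² = (-2 + 0)² = (-2)² = 4)
K(m(f(3, 1)) - 3)*8 = 4*8 = 32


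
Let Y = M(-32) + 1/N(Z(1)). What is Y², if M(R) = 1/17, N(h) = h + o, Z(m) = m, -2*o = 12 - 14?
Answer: 361/1156 ≈ 0.31228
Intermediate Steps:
o = 1 (o = -(12 - 14)/2 = -½*(-2) = 1)
N(h) = 1 + h (N(h) = h + 1 = 1 + h)
M(R) = 1/17
Y = 19/34 (Y = 1/17 + 1/(1 + 1) = 1/17 + 1/2 = 1/17 + ½ = 19/34 ≈ 0.55882)
Y² = (19/34)² = 361/1156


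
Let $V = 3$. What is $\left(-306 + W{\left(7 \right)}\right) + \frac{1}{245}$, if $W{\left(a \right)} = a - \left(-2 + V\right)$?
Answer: $- \frac{73499}{245} \approx -300.0$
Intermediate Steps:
$W{\left(a \right)} = -1 + a$ ($W{\left(a \right)} = a - \left(-2 + 3\right) = a - 1 = -1 + a$)
$\left(-306 + W{\left(7 \right)}\right) + \frac{1}{245} = \left(-306 + \left(-1 + 7\right)\right) + \frac{1}{245} = \left(-306 + 6\right) + \frac{1}{245} = -300 + \frac{1}{245} = - \frac{73499}{245}$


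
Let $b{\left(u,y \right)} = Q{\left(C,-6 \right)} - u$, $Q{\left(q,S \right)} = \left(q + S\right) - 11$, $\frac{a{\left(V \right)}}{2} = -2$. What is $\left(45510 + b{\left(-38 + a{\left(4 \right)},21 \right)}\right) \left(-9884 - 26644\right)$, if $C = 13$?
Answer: $-1663777344$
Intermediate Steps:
$a{\left(V \right)} = -4$ ($a{\left(V \right)} = 2 \left(-2\right) = -4$)
$Q{\left(q,S \right)} = -11 + S + q$ ($Q{\left(q,S \right)} = \left(S + q\right) - 11 = -11 + S + q$)
$b{\left(u,y \right)} = -4 - u$ ($b{\left(u,y \right)} = \left(-11 - 6 + 13\right) - u = -4 - u$)
$\left(45510 + b{\left(-38 + a{\left(4 \right)},21 \right)}\right) \left(-9884 - 26644\right) = \left(45510 - -38\right) \left(-9884 - 26644\right) = \left(45510 - -38\right) \left(-36528\right) = \left(45510 + \left(-4 + 42\right)\right) \left(-36528\right) = \left(45510 + 38\right) \left(-36528\right) = 45548 \left(-36528\right) = -1663777344$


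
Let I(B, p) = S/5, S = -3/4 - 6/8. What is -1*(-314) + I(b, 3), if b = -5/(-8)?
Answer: 3137/10 ≈ 313.70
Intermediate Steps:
b = 5/8 (b = -5*(-⅛) = 5/8 ≈ 0.62500)
S = -3/2 (S = -3*¼ - 6*⅛ = -¾ - ¾ = -3/2 ≈ -1.5000)
I(B, p) = -3/10 (I(B, p) = -3/2/5 = -3/2*⅕ = -3/10)
-1*(-314) + I(b, 3) = -1*(-314) - 3/10 = 314 - 3/10 = 3137/10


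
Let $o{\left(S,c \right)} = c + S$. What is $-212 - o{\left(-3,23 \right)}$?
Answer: $-232$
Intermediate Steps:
$o{\left(S,c \right)} = S + c$
$-212 - o{\left(-3,23 \right)} = -212 - \left(-3 + 23\right) = -212 - 20 = -232$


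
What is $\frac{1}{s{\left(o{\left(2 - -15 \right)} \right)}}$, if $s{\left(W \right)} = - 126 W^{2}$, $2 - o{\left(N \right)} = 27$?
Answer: $- \frac{1}{78750} \approx -1.2698 \cdot 10^{-5}$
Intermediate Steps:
$o{\left(N \right)} = -25$ ($o{\left(N \right)} = 2 - 27 = -25$)
$\frac{1}{s{\left(o{\left(2 - -15 \right)} \right)}} = \frac{1}{\left(-126\right) \left(-25\right)^{2}} = \frac{1}{\left(-126\right) 625} = \frac{1}{-78750} = - \frac{1}{78750}$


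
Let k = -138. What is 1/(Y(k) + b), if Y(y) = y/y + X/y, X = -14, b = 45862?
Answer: 69/3164554 ≈ 2.1804e-5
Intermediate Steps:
Y(y) = 1 - 14/y (Y(y) = y/y - 14/y = 1 - 14/y)
1/(Y(k) + b) = 1/((-14 - 138)/(-138) + 45862) = 1/(-1/138*(-152) + 45862) = 1/(76/69 + 45862) = 1/(3164554/69) = 69/3164554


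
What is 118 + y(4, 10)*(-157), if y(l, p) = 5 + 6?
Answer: -1609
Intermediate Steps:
y(l, p) = 11
118 + y(4, 10)*(-157) = 118 + 11*(-157) = 118 - 1727 = -1609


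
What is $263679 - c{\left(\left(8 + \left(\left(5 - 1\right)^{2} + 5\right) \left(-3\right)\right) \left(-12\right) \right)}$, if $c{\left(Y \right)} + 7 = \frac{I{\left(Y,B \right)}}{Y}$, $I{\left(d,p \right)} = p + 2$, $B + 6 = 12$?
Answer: $\frac{43508188}{165} \approx 2.6369 \cdot 10^{5}$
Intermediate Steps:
$B = 6$ ($B = -6 + 12 = 6$)
$I{\left(d,p \right)} = 2 + p$
$c{\left(Y \right)} = -7 + \frac{8}{Y}$ ($c{\left(Y \right)} = -7 + \frac{2 + 6}{Y} = -7 + \frac{8}{Y}$)
$263679 - c{\left(\left(8 + \left(\left(5 - 1\right)^{2} + 5\right) \left(-3\right)\right) \left(-12\right) \right)} = 263679 - \left(-7 + \frac{8}{\left(8 + \left(\left(5 - 1\right)^{2} + 5\right) \left(-3\right)\right) \left(-12\right)}\right) = 263679 - \left(-7 + \frac{8}{\left(8 + \left(4^{2} + 5\right) \left(-3\right)\right) \left(-12\right)}\right) = 263679 - \left(-7 + \frac{8}{\left(8 + \left(16 + 5\right) \left(-3\right)\right) \left(-12\right)}\right) = 263679 - \left(-7 + \frac{8}{\left(8 + 21 \left(-3\right)\right) \left(-12\right)}\right) = 263679 - \left(-7 + \frac{8}{\left(8 - 63\right) \left(-12\right)}\right) = 263679 - \left(-7 + \frac{8}{\left(-55\right) \left(-12\right)}\right) = 263679 - \left(-7 + \frac{8}{660}\right) = 263679 - \left(-7 + 8 \cdot \frac{1}{660}\right) = 263679 - \left(-7 + \frac{2}{165}\right) = 263679 - - \frac{1153}{165} = 263679 + \frac{1153}{165} = \frac{43508188}{165}$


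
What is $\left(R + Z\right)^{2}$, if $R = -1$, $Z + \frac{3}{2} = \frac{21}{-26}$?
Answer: $\frac{1849}{169} \approx 10.941$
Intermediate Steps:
$Z = - \frac{30}{13}$ ($Z = - \frac{3}{2} + \frac{21}{-26} = - \frac{3}{2} + 21 \left(- \frac{1}{26}\right) = - \frac{3}{2} - \frac{21}{26} = - \frac{30}{13} \approx -2.3077$)
$\left(R + Z\right)^{2} = \left(-1 - \frac{30}{13}\right)^{2} = \left(- \frac{43}{13}\right)^{2} = \frac{1849}{169}$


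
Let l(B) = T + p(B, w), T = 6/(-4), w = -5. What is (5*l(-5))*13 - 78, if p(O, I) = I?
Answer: -1001/2 ≈ -500.50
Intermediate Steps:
T = -3/2 (T = 6*(-1/4) = -3/2 ≈ -1.5000)
l(B) = -13/2 (l(B) = -3/2 - 5 = -13/2)
(5*l(-5))*13 - 78 = (5*(-13/2))*13 - 78 = -65/2*13 - 78 = -845/2 - 78 = -1001/2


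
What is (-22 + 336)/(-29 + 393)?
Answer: 157/182 ≈ 0.86264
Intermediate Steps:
(-22 + 336)/(-29 + 393) = 314/364 = 314*(1/364) = 157/182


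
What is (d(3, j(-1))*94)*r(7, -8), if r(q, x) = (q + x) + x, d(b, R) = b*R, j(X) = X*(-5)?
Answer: -12690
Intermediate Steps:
j(X) = -5*X
d(b, R) = R*b
r(q, x) = q + 2*x
(d(3, j(-1))*94)*r(7, -8) = ((-5*(-1)*3)*94)*(7 + 2*(-8)) = ((5*3)*94)*(7 - 16) = (15*94)*(-9) = 1410*(-9) = -12690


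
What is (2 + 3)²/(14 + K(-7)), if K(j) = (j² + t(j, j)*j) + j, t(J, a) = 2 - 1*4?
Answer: 5/14 ≈ 0.35714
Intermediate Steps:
t(J, a) = -2 (t(J, a) = 2 - 4 = -2)
K(j) = j² - j (K(j) = (j² - 2*j) + j = j² - j)
(2 + 3)²/(14 + K(-7)) = (2 + 3)²/(14 - 7*(-1 - 7)) = 5²/(14 - 7*(-8)) = 25/(14 + 56) = 25/70 = (1/70)*25 = 5/14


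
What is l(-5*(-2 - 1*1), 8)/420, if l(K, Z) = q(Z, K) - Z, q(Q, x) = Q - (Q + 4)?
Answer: -1/35 ≈ -0.028571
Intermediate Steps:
q(Q, x) = -4 (q(Q, x) = Q - (4 + Q) = Q + (-4 - Q) = -4)
l(K, Z) = -4 - Z
l(-5*(-2 - 1*1), 8)/420 = (-4 - 1*8)/420 = (-4 - 8)*(1/420) = -12*1/420 = -1/35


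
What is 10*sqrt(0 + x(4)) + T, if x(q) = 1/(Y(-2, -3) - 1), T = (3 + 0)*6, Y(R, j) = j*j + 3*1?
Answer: 18 + 10*sqrt(11)/11 ≈ 21.015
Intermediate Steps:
Y(R, j) = 3 + j**2 (Y(R, j) = j**2 + 3 = 3 + j**2)
T = 18 (T = 3*6 = 18)
x(q) = 1/11 (x(q) = 1/((3 + (-3)**2) - 1) = 1/((3 + 9) - 1) = 1/(12 - 1) = 1/11)
10*sqrt(0 + x(4)) + T = 10*sqrt(0 + 1/11) + 18 = 10*sqrt(1/11) + 18 = 10*(sqrt(11)/11) + 18 = 10*sqrt(11)/11 + 18 = 18 + 10*sqrt(11)/11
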